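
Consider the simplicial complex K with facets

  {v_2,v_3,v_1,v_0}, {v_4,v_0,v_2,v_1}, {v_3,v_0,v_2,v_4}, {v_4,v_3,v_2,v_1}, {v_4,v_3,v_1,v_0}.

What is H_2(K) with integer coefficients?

H_2 ≅ 0.

We work with the vertex ordering v_0 < v_1 < v_2 < v_3 < v_4. The simplices of K, each written with vertices in increasing order, are:

  0-simplices (5): [v_0], [v_1], [v_2], [v_3], [v_4]
  1-simplices (10): [v_0,v_1], [v_0,v_2], [v_0,v_3], [v_0,v_4], [v_1,v_2], [v_1,v_3], [v_1,v_4], [v_2,v_3], [v_2,v_4], [v_3,v_4]
  2-simplices (10): [v_0,v_1,v_2], [v_0,v_1,v_3], [v_0,v_1,v_4], [v_0,v_2,v_3], [v_0,v_2,v_4], [v_0,v_3,v_4], [v_1,v_2,v_3], [v_1,v_2,v_4], [v_1,v_3,v_4], [v_2,v_3,v_4]
  3-simplices (5): [v_0,v_1,v_2,v_3], [v_0,v_1,v_2,v_4], [v_0,v_1,v_3,v_4], [v_0,v_2,v_3,v_4], [v_1,v_2,v_3,v_4]

Hence C_0 ≅ Z^5, C_1 ≅ Z^10, C_2 ≅ Z^10, C_3 ≅ Z^5.

The boundary map ∂_1: C_1 → C_0 is given by ∂[p,q] = [q] − [p].
The 5×10 boundary matrix has rank 4 and Smith normal form diag(1,1,1,1).

∂_2: C_2 → C_1 acts by ∂[p,q,r] = [q,r] − [p,r] + [p,q]. For instance
  ∂[v_1,v_2,v_4] = [v_2,v_4] − [v_1,v_4] + [v_1,v_2],
  ∂[v_1,v_3,v_4] = [v_3,v_4] − [v_1,v_4] + [v_1,v_3].
As a 10×10 matrix over Z this has rank 6, with invariant factors (1,1,1,1,1,1).

∂_3: C_3 → C_2 sends each 3-simplex σ to the alternating sum Σ_i (−1)^i (σ with its i-th vertex removed). For instance
  ∂[v_0,v_1,v_3,v_4] = [v_1,v_3,v_4] − [v_0,v_3,v_4] + [v_0,v_1,v_4] − [v_0,v_1,v_3],
  ∂[v_0,v_1,v_2,v_3] = [v_1,v_2,v_3] − [v_0,v_2,v_3] + [v_0,v_1,v_3] − [v_0,v_1,v_2].
The 10×5 boundary matrix has rank 4 and Smith normal form diag(1,1,1,1).

Now H_k = ker ∂_k / im ∂_{k+1}, so:

  H_2: rank ker ∂_2 − rank ∂_3 = (10 − 6) − 4 = 0, and the invariant factors of ∂_3 are all 1, so H_2 ≅ 0.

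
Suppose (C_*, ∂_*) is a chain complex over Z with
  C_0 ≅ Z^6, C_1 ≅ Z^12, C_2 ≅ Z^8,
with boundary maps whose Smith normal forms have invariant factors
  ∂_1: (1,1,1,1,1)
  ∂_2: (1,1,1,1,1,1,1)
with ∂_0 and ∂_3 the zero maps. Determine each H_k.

H_0: b_0 = 6 − 0 − 5 = 1; torsion from ∂_1 factors > 1: none. So H_0 = Z.
H_1: b_1 = 12 − 5 − 7 = 0; torsion from ∂_2 factors > 1: none. So H_1 = 0.
H_2: b_2 = 8 − 7 − 0 = 1; torsion from ∂_3 factors > 1: none. So H_2 = Z.

H_0 = Z,  H_1 = 0,  H_2 = Z.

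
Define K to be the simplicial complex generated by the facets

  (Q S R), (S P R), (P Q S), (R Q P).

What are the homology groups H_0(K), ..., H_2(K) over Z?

H_0 = Z,  H_1 = 0,  H_2 = Z.

We work with the vertex ordering P < Q < R < S. The simplices of K, each written with vertices in increasing order, are:

  0-simplices (4): P, Q, R, S
  1-simplices (6): PQ, PR, PS, QR, QS, RS
  2-simplices (4): PQR, PQS, PRS, QRS

Hence C_0 ≅ Z^4, C_1 ≅ Z^6, C_2 ≅ Z^4.

∂_1: C_1 → C_0 sends each edge [p,q] (with p < q) to q − p.
The 4×6 boundary matrix has rank 3 and Smith normal form diag(1,1,1).

∂_2: C_2 → C_1 sends each 2-simplex [p,q,r] to [q,r] − [p,r] + [p,q]. For instance
  ∂PQR = QR − PR + PQ,
  ∂QRS = RS − QS + QR.
This gives a 6×4 integer matrix of rank 3; reducing to Smith normal form yields diagonal entries (1,1,1).

Now H_k = ker ∂_k / im ∂_{k+1}, so:

  H_0: rank C_0 − rank ∂_1 = 4 − 3 = 1, and the invariant factors of ∂_1 are all 1, so H_0 = Z.
  H_1: rank ker ∂_1 − rank ∂_2 = (6 − 3) − 3 = 0, and the invariant factors of ∂_2 are all 1, so H_1 = 0.
  H_2: rank ker ∂_2 − rank ∂_3 = (4 − 3) − 0 = 1, and there is no ∂_3, so H_2 = Z.

(K is a triangulation of the 2-sphere S^2.)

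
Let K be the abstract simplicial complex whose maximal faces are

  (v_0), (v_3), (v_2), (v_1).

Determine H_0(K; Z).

H_0 = Z^4.

Order the vertices as v_0 < v_1 < v_2 < v_3. Listing each simplex with vertices in this order, K has dimension 0 with simplices:

  0-simplices (4): [v_0], [v_1], [v_2], [v_3]

so the chain groups are C_0 ≅ Z^4.

Reading off H_k = ker ∂_k / im ∂_{k+1}:

  H_0: rank C_0 − rank ∂_1 = 4 − 0 = 4, and there is no ∂_1, so H_0 ≅ Z^4.

(K is a triangulation of a set of 4 points.)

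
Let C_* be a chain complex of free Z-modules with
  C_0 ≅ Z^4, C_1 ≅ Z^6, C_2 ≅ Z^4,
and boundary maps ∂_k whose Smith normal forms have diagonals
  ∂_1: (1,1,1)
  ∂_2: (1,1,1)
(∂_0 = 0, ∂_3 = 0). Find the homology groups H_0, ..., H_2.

H_0 = Z,  H_1 = 0,  H_2 = Z.

H_0: b_0 = 4 − 0 − 3 = 1; torsion from ∂_1 factors > 1: none. So H_0 = Z.
H_1: b_1 = 6 − 3 − 3 = 0; torsion from ∂_2 factors > 1: none. So H_1 = 0.
H_2: b_2 = 4 − 3 − 0 = 1; torsion from ∂_3 factors > 1: none. So H_2 = Z.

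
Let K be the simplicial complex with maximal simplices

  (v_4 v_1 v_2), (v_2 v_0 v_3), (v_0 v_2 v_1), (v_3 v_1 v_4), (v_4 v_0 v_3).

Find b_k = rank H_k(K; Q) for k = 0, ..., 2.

b_0 = 1, b_1 = 1, b_2 = 0.

K has 5 vertices, 10 edges, 5 triangles.
rank ∂_0 = 0, rank ∂_1 = 4 ⇒ b_0 = 5 − 0 − 4 = 1; all invariant factors of ∂_1 are 1 so no torsion. So H_0 = Z.
rank ∂_1 = 4, rank ∂_2 = 5 ⇒ b_1 = 10 − 4 − 5 = 1; all invariant factors of ∂_2 are 1 so no torsion. So H_1 = Z.
rank ∂_2 = 5, rank ∂_3 = 0 ⇒ b_2 = 5 − 5 − 0 = 0. So H_2 = 0.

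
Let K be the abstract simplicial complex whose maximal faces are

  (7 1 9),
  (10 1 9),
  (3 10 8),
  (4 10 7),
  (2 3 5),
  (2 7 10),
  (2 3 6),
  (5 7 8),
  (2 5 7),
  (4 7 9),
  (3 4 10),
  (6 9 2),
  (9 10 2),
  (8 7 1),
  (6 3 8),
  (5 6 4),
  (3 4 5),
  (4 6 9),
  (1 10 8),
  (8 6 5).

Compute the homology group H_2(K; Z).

Order the vertices as 1 < 2 < 3 < 4 < 5 < 6 < 7 < 8 < 9 < 10. Listing each simplex with vertices in this order, K has dimension 2 with simplices:

  0-simplices (10): [1], [2], [3], [4], [5], [6], [7], [8], [9], [10]
  1-simplices (30): (30 of them)
  2-simplices (20): (20 of them)

so the chain groups are C_0 ≅ Z^10, C_1 ≅ Z^30, C_2 ≅ Z^20.

Boundary ∂_1: C_1 → C_0 sends each edge [p,q] (with p < q) to q − p. For instance
  ∂[3,4] = [4] − [3].
This gives a 10×30 integer matrix of rank 9; reducing to Smith normal form yields diagonal entries (1,1,1,1,1,1,1,1,1).

The boundary map ∂_2: C_2 → C_1 sends each 2-simplex [p,q,r] to [q,r] − [p,r] + [p,q]. For instance
  ∂[3,4,10] = [4,10] − [3,10] + [3,4],
  ∂[4,6,9] = [6,9] − [4,9] + [4,6].
As a 30×20 matrix over Z this has rank 20, with invariant factors (1,1,1,1,1,1,1,1,1,1,1,1,1,1,1,1,1,1,1,2).

Computing H_k = (kernel of ∂_k) / (image of ∂_{k+1}):

  H_2: rank ker ∂_2 − rank ∂_3 = (20 − 20) − 0 = 0, and there is no ∂_3, so H_2 ≅ 0.

(K is a triangulation of the Klein bottle.)

H_2 = 0.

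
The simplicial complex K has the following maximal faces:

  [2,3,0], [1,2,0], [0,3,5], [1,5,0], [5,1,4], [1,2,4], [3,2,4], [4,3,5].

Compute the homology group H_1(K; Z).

Take the total order 0 < 1 < 2 < 3 < 4 < 5 on the vertex set. Then K (dimension 2) consists of the simplices:

  0-simplices (6): [0], [1], [2], [3], [4], [5]
  1-simplices (12): [0,1], [0,2], [0,3], [0,5], [1,2], [1,4], [1,5], [2,3], [2,4], [3,4], [3,5], [4,5]
  2-simplices (8): [0,1,2], [0,1,5], [0,2,3], [0,3,5], [1,2,4], [1,4,5], [2,3,4], [3,4,5]

Hence C_0 ≅ Z^6, C_1 ≅ Z^12, C_2 ≅ Z^8.

∂_1: C_1 → C_0 maps an edge to its endpoints' difference, ∂[p,q] = q − p. For instance
  ∂[4,5] = [5] − [4].
The resulting 6×12 matrix has rank 5, and its Smith normal form has invariant factors (1,1,1,1,1).

∂_2: C_2 → C_1 sends each 2-simplex [p,q,r] to [q,r] − [p,r] + [p,q]. For instance
  ∂[1,4,5] = [4,5] − [1,5] + [1,4],
  ∂[0,3,5] = [3,5] − [0,5] + [0,3].
The resulting 12×8 matrix has rank 7, and its Smith normal form has invariant factors (1,1,1,1,1,1,1).

Now H_k = ker ∂_k / im ∂_{k+1}, so:

  H_1: rank ker ∂_1 − rank ∂_2 = (12 − 5) − 7 = 0, and the invariant factors of ∂_2 are all 1, so H_1 ≅ 0.

(K is a triangulation of the 2-sphere S^2.)

H_1 ≅ 0.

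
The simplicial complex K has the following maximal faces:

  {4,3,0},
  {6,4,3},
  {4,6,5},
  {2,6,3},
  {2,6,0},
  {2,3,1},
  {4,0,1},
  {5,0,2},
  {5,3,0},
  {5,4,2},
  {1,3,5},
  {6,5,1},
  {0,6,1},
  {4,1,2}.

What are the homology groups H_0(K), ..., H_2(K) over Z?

Fix the vertex order 0 < 1 < 2 < 3 < 4 < 5 < 6 and write every simplex with vertices in increasing order. Then dim K = 2 and the simplices of K are:

  0-simplices (7): [0], [1], [2], [3], [4], [5], [6]
  1-simplices (21): [0,1], [0,2], [0,3], [0,4], [0,5], [0,6], [1,2], [1,3], [1,4], [1,5], [1,6], [2,3], [2,4], [2,5], [2,6], [3,4], [3,5], [3,6], [4,5], [4,6], [5,6]
  2-simplices (14): [0,1,4], [0,1,6], [0,2,5], [0,2,6], [0,3,4], [0,3,5], [1,2,3], [1,2,4], [1,3,5], [1,5,6], [2,3,6], [2,4,5], [3,4,6], [4,5,6]

Hence C_0 ≅ Z^7, C_1 ≅ Z^21, C_2 ≅ Z^14.

Boundary ∂_1: C_1 → C_0 maps an edge to its endpoints' difference, ∂[p,q] = q − p. For instance
  ∂[1,5] = [5] − [1].
The resulting 7×21 matrix has rank 6, and its Smith normal form has invariant factors (1,1,1,1,1,1).

Boundary ∂_2: C_2 → C_1 sends each 2-simplex [p,q,r] to [q,r] − [p,r] + [p,q]. For instance
  ∂[3,4,6] = [4,6] − [3,6] + [3,4],
  ∂[1,5,6] = [5,6] − [1,6] + [1,5].
As a 21×14 matrix over Z this has rank 13, with invariant factors (1,1,1,1,1,1,1,1,1,1,1,1,1).

Now H_k = ker ∂_k / im ∂_{k+1}, so:

  H_0: rank C_0 − rank ∂_1 = 7 − 6 = 1, and the invariant factors of ∂_1 are all 1, so H_0 = Z.
  H_1: rank ker ∂_1 − rank ∂_2 = (21 − 6) − 13 = 2, and the invariant factors of ∂_2 are all 1, so H_1 = Z^2.
  H_2: rank ker ∂_2 − rank ∂_3 = (14 − 13) − 0 = 1, and there is no ∂_3, so H_2 = Z.

As a check, the Euler characteristic is 7 − 21 + 14 = 0, which agrees with 1 − 2 + 1 = 0.

H_0 = Z,  H_1 = Z^2,  H_2 = Z.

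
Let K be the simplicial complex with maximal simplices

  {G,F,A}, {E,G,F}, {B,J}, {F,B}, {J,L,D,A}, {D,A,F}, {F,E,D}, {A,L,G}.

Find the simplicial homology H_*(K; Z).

Fix the vertex order A < B < D < E < F < G < J < L and write every simplex with vertices in increasing order. Then dim K = 3 and the simplices of K are:

  0-simplices (8): A, B, D, E, F, G, J, L
  1-simplices (16): AD, AF, AG, AJ, AL, BF, BJ, DE, DF, DJ, DL, EF, EG, FG, GL, JL
  2-simplices (9): ADF, ADJ, ADL, AFG, AGL, AJL, DEF, DJL, EFG
  3-simplices (1): ADJL

so the chain groups are C_0 ≅ Z^8, C_1 ≅ Z^16, C_2 ≅ Z^9, C_3 ≅ Z^1.

Boundary ∂_1: C_1 → C_0 maps an edge to its endpoints' difference, ∂[p,q] = q − p. For instance
  ∂AD = D − A.
As a 8×16 matrix over Z this has rank 7, with invariant factors (1,1,1,1,1,1,1).

The boundary map ∂_2: C_2 → C_1 maps a triangle to the signed sum of its edges. For instance
  ∂AGL = GL − AL + AG,
  ∂ADJ = DJ − AJ + AD.
The resulting 16×9 matrix has rank 8, and its Smith normal form has invariant factors (1,1,1,1,1,1,1,1).

∂_3: C_3 → C_2 sends each 3-simplex σ to the alternating sum Σ_i (−1)^i (σ with its i-th vertex removed). For instance
  ∂ADJL = DJL − AJL + ADL − ADJ.
The resulting 9×1 matrix has rank 1, and its Smith normal form has invariant factors (1).

Computing H_k = (kernel of ∂_k) / (image of ∂_{k+1}):

  H_0: rank C_0 − rank ∂_1 = 8 − 7 = 1, and the invariant factors of ∂_1 are all 1, so H_0 = Z.
  H_1: rank ker ∂_1 − rank ∂_2 = (16 − 7) − 8 = 1, and the invariant factors of ∂_2 are all 1, so H_1 = Z.
  H_2: rank ker ∂_2 − rank ∂_3 = (9 − 8) − 1 = 0, and the invariant factors of ∂_3 are all 1, so H_2 = 0.
  H_3: rank ker ∂_3 − rank ∂_4 = (1 − 1) − 0 = 0, and there is no ∂_4, so H_3 = 0.

H_0 ≅ Z,  H_1 ≅ Z,  H_2 = 0,  H_3 = 0.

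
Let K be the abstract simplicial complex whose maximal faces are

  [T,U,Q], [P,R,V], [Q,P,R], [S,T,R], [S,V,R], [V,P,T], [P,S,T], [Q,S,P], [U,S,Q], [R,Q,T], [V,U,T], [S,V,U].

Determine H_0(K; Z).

K has 7 vertices, 18 edges, 12 triangles.
rank ∂_0 = 0, rank ∂_1 = 6 ⇒ b_0 = 7 − 0 − 6 = 1; all invariant factors of ∂_1 are 1 so no torsion. So H_0 = Z.

H_0 ≅ Z.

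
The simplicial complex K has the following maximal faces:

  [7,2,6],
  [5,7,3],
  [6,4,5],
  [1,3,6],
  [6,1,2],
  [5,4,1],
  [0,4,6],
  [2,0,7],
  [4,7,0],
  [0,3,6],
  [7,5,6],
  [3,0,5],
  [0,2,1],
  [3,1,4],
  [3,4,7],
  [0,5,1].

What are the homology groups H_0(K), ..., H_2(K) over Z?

K has 8 vertices, 24 edges, 16 triangles.
rank ∂_0 = 0, rank ∂_1 = 7 ⇒ b_0 = 8 − 0 − 7 = 1; all invariant factors of ∂_1 are 1 so no torsion. So H_0 ≅ Z.
rank ∂_1 = 7, rank ∂_2 = 15 ⇒ b_1 = 24 − 7 − 15 = 2; all invariant factors of ∂_2 are 1 so no torsion. So H_1 ≅ Z^2.
rank ∂_2 = 15, rank ∂_3 = 0 ⇒ b_2 = 16 − 15 − 0 = 1. So H_2 ≅ Z.

H_0 ≅ Z,  H_1 ≅ Z^2,  H_2 ≅ Z.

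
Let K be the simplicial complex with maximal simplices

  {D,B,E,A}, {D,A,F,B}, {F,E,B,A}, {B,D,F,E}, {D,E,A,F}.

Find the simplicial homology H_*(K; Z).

H_0 = Z,  H_1 = 0,  H_2 = 0,  H_3 = Z.

K has 5 vertices, 10 edges, 10 triangles, 5 3-simplices.
rank ∂_0 = 0, rank ∂_1 = 4 ⇒ b_0 = 5 − 0 − 4 = 1; all invariant factors of ∂_1 are 1 so no torsion. So H_0 ≅ Z.
rank ∂_1 = 4, rank ∂_2 = 6 ⇒ b_1 = 10 − 4 − 6 = 0; all invariant factors of ∂_2 are 1 so no torsion. So H_1 ≅ 0.
rank ∂_2 = 6, rank ∂_3 = 4 ⇒ b_2 = 10 − 6 − 4 = 0; all invariant factors of ∂_3 are 1 so no torsion. So H_2 ≅ 0.
rank ∂_3 = 4, rank ∂_4 = 0 ⇒ b_3 = 5 − 4 − 0 = 1. So H_3 ≅ Z.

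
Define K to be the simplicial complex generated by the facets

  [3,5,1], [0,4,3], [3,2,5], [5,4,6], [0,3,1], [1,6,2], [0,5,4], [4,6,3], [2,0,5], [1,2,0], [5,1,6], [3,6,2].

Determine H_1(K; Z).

H_1 = Z/2.

We work with the vertex ordering 0 < 1 < 2 < 3 < 4 < 5 < 6. The simplices of K, each written with vertices in increasing order, are:

  0-simplices (7): [0], [1], [2], [3], [4], [5], [6]
  1-simplices (18): [0,1], [0,2], [0,3], [0,4], [0,5], [1,2], [1,3], [1,5], [1,6], [2,3], [2,5], [2,6], [3,4], [3,5], [3,6], [4,5], [4,6], [5,6]
  2-simplices (12): [0,1,2], [0,1,3], [0,2,5], [0,3,4], [0,4,5], [1,2,6], [1,3,5], [1,5,6], [2,3,5], [2,3,6], [3,4,6], [4,5,6]

giving chain groups C_0 ≅ Z^7, C_1 ≅ Z^18, C_2 ≅ Z^12.

∂_1: C_1 → C_0 is given by ∂[p,q] = [q] − [p].
The resulting 7×18 matrix has rank 6, and its Smith normal form has invariant factors (1,1,1,1,1,1).

The boundary map ∂_2: C_2 → C_1 sends each 2-simplex [p,q,r] to [q,r] − [p,r] + [p,q]. For instance
  ∂[0,3,4] = [3,4] − [0,4] + [0,3],
  ∂[1,3,5] = [3,5] − [1,5] + [1,3].
As a 18×12 matrix over Z this has rank 12, with invariant factors (1,1,1,1,1,1,1,1,1,1,1,2).

Now H_k = ker ∂_k / im ∂_{k+1}, so:

  H_1: rank ker ∂_1 − rank ∂_2 = (18 − 6) − 12 = 0, and ∂_2 has invariant factor 2 > 1, so H_1 = Z/2.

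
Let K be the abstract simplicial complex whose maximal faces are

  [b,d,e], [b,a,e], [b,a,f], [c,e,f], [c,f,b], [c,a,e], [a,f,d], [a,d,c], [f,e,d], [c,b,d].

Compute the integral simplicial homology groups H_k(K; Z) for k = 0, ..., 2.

H_0 = Z,  H_1 = Z/2,  H_2 = 0.

We work with the vertex ordering a < b < c < d < e < f. The simplices of K, each written with vertices in increasing order, are:

  0-simplices (6): a, b, c, d, e, f
  1-simplices (15): ab, ac, ad, ae, af, bc, bd, be, bf, cd, ce, cf, de, df, ef
  2-simplices (10): abe, abf, acd, ace, adf, bcd, bcf, bde, cef, def

so the chain groups are C_0 ≅ Z^6, C_1 ≅ Z^15, C_2 ≅ Z^10.

Boundary ∂_1: C_1 → C_0 sends each edge [p,q] (with p < q) to q − p. For instance
  ∂ef = f − e.
The 6×15 boundary matrix has rank 5 and Smith normal form diag(1,1,1,1,1).

The boundary map ∂_2: C_2 → C_1 acts by ∂[p,q,r] = [q,r] − [p,r] + [p,q]. For instance
  ∂abf = bf − af + ab,
  ∂adf = df − af + ad.
As a 15×10 matrix over Z this has rank 10, with invariant factors (1,1,1,1,1,1,1,1,1,2).

Reading off H_k = ker ∂_k / im ∂_{k+1}:

  H_0: rank C_0 − rank ∂_1 = 6 − 5 = 1, and the invariant factors of ∂_1 are all 1, so H_0 = Z.
  H_1: rank ker ∂_1 − rank ∂_2 = (15 − 5) − 10 = 0, and ∂_2 has invariant factor 2 > 1, so H_1 = Z/2.
  H_2: rank ker ∂_2 − rank ∂_3 = (10 − 10) − 0 = 0, and there is no ∂_3, so H_2 = 0.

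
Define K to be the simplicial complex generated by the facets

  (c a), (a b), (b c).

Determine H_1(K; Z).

H_1 = Z.

K has 3 vertices, 3 edges.
rank ∂_1 = 2, rank ∂_2 = 0 ⇒ b_1 = 3 − 2 − 0 = 1. So H_1 ≅ Z.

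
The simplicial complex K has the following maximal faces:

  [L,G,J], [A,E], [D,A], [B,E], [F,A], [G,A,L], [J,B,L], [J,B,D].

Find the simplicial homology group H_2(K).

H_2 ≅ 0.

Take the total order A < B < D < E < F < G < J < L on the vertex set. Then K (dimension 2) consists of the simplices:

  0-simplices (8): A, B, D, E, F, G, J, L
  1-simplices (13): AD, AE, AF, AG, AL, BD, BE, BJ, BL, DJ, GJ, GL, JL
  2-simplices (4): AGL, BDJ, BJL, GJL

giving chain groups C_0 ≅ Z^8, C_1 ≅ Z^13, C_2 ≅ Z^4.

The boundary map ∂_1: C_1 → C_0 maps an edge to its endpoints' difference, ∂[p,q] = q − p.
As a 8×13 matrix over Z this has rank 7, with invariant factors (1,1,1,1,1,1,1).

The boundary map ∂_2: C_2 → C_1 acts by ∂[p,q,r] = [q,r] − [p,r] + [p,q]. For instance
  ∂AGL = GL − AL + AG,
  ∂GJL = JL − GL + GJ.
The 13×4 boundary matrix has rank 4 and Smith normal form diag(1,1,1,1).

Now H_k = ker ∂_k / im ∂_{k+1}, so:

  H_2: rank ker ∂_2 − rank ∂_3 = (4 − 4) − 0 = 0, and there is no ∂_3, so H_2 = 0.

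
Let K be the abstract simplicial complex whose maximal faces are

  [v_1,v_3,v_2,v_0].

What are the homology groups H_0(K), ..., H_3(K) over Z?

Take the total order v_0 < v_1 < v_2 < v_3 on the vertex set. Then K (dimension 3) consists of the simplices:

  0-simplices (4): [v_0], [v_1], [v_2], [v_3]
  1-simplices (6): [v_0,v_1], [v_0,v_2], [v_0,v_3], [v_1,v_2], [v_1,v_3], [v_2,v_3]
  2-simplices (4): [v_0,v_1,v_2], [v_0,v_1,v_3], [v_0,v_2,v_3], [v_1,v_2,v_3]
  3-simplices (1): [v_0,v_1,v_2,v_3]

Hence C_0 ≅ Z^4, C_1 ≅ Z^6, C_2 ≅ Z^4, C_3 ≅ Z^1.

The boundary map ∂_1: C_1 → C_0 maps an edge to its endpoints' difference, ∂[p,q] = q − p. For instance
  ∂[v_0,v_1] = [v_1] − [v_0].
As a 4×6 matrix over Z this has rank 3, with invariant factors (1,1,1).

The boundary map ∂_2: C_2 → C_1 sends each 2-simplex [p,q,r] to [q,r] − [p,r] + [p,q]. For instance
  ∂[v_1,v_2,v_3] = [v_2,v_3] − [v_1,v_3] + [v_1,v_2],
  ∂[v_0,v_1,v_2] = [v_1,v_2] − [v_0,v_2] + [v_0,v_1].
The 6×4 boundary matrix has rank 3 and Smith normal form diag(1,1,1).

The boundary map ∂_3: C_3 → C_2 sends each 3-simplex σ to the alternating sum Σ_i (−1)^i (σ with its i-th vertex removed). For instance
  ∂[v_0,v_1,v_2,v_3] = [v_1,v_2,v_3] − [v_0,v_2,v_3] + [v_0,v_1,v_3] − [v_0,v_1,v_2].
As a 4×1 matrix over Z this has rank 1, with invariant factors (1).

Computing H_k = (kernel of ∂_k) / (image of ∂_{k+1}):

  H_0: rank C_0 − rank ∂_1 = 4 − 3 = 1, and the invariant factors of ∂_1 are all 1, so H_0 ≅ Z.
  H_1: rank ker ∂_1 − rank ∂_2 = (6 − 3) − 3 = 0, and the invariant factors of ∂_2 are all 1, so H_1 ≅ 0.
  H_2: rank ker ∂_2 − rank ∂_3 = (4 − 3) − 1 = 0, and the invariant factors of ∂_3 are all 1, so H_2 ≅ 0.
  H_3: rank ker ∂_3 − rank ∂_4 = (1 − 1) − 0 = 0, and there is no ∂_4, so H_3 ≅ 0.

H_0 = Z,  H_1 = 0,  H_2 = 0,  H_3 = 0.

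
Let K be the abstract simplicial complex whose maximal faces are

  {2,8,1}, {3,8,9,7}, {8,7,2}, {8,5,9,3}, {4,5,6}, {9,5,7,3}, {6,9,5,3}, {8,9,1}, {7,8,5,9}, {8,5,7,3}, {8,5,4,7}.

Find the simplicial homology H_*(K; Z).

H_0 ≅ Z,  H_1 = 0,  H_2 = 0,  H_3 ≅ Z.

Fix the vertex order 1 < 2 < 3 < 4 < 5 < 6 < 7 < 8 < 9 and write every simplex with vertices in increasing order. Then dim K = 3 and the simplices of K are:

  0-simplices (9): [1], [2], [3], [4], [5], [6], [7], [8], [9]
  1-simplices (22): [1,2], [1,8], [1,9], [2,7], [2,8], [3,5], [3,6], [3,7], [3,8], [3,9], [4,5], [4,6], [4,7], [4,8], [5,6], [5,7], [5,8], [5,9], [6,9], [7,8], [7,9], [8,9]
  2-simplices (20): (20 of them)
  3-simplices (7): [3,5,6,9], [3,5,7,8], [3,5,7,9], [3,5,8,9], [3,7,8,9], [4,5,7,8], [5,7,8,9]

Hence C_0 ≅ Z^9, C_1 ≅ Z^22, C_2 ≅ Z^20, C_3 ≅ Z^7.

Boundary ∂_1: C_1 → C_0 is given by ∂[p,q] = [q] − [p]. For instance
  ∂[6,9] = [9] − [6].
As a 9×22 matrix over Z this has rank 8, with invariant factors (1,1,1,1,1,1,1,1).

∂_2: C_2 → C_1 maps a triangle to the signed sum of its edges. For instance
  ∂[3,6,9] = [6,9] − [3,9] + [3,6],
  ∂[4,5,8] = [5,8] − [4,8] + [4,5].
The resulting 22×20 matrix has rank 14, and its Smith normal form has invariant factors (1,1,1,1,1,1,1,1,1,1,1,1,1,1).

Boundary ∂_3: C_3 → C_2 sends each 3-simplex σ to the alternating sum Σ_i (−1)^i (σ with its i-th vertex removed). For instance
  ∂[4,5,7,8] = [5,7,8] − [4,7,8] + [4,5,8] − [4,5,7],
  ∂[3,5,6,9] = [5,6,9] − [3,6,9] + [3,5,9] − [3,5,6].
The resulting 20×7 matrix has rank 6, and its Smith normal form has invariant factors (1,1,1,1,1,1).

From H_k ≅ ker(∂_k) / im(∂_{k+1}) we obtain:

  H_0: rank C_0 − rank ∂_1 = 9 − 8 = 1, and the invariant factors of ∂_1 are all 1, so H_0 ≅ Z.
  H_1: rank ker ∂_1 − rank ∂_2 = (22 − 8) − 14 = 0, and the invariant factors of ∂_2 are all 1, so H_1 ≅ 0.
  H_2: rank ker ∂_2 − rank ∂_3 = (20 − 14) − 6 = 0, and the invariant factors of ∂_3 are all 1, so H_2 ≅ 0.
  H_3: rank ker ∂_3 − rank ∂_4 = (7 − 6) − 0 = 1, and there is no ∂_4, so H_3 ≅ Z.

As a check, the Euler characteristic is 9 − 22 + 20 − 7 = 0, which agrees with 1 − 0 + 0 − 1 = 0.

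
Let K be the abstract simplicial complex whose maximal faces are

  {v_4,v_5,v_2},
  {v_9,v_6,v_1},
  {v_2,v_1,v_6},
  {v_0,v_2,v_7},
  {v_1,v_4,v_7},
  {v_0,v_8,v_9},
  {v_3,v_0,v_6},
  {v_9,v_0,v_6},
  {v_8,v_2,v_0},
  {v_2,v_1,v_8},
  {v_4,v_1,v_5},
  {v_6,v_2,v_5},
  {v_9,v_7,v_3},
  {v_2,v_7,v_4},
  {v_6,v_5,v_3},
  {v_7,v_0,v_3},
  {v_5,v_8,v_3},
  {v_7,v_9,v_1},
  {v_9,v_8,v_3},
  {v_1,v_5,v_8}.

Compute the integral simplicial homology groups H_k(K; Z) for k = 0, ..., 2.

Order the vertices as v_0 < v_1 < v_2 < v_3 < v_4 < v_5 < v_6 < v_7 < v_8 < v_9. Listing each simplex with vertices in this order, K has dimension 2 with simplices:

  0-simplices (10): [v_0], [v_1], [v_2], [v_3], [v_4], [v_5], [v_6], [v_7], [v_8], [v_9]
  1-simplices (30): (30 of them)
  2-simplices (20): (20 of them)

giving chain groups C_0 ≅ Z^10, C_1 ≅ Z^30, C_2 ≅ Z^20.

The boundary map ∂_1: C_1 → C_0 sends each edge [p,q] (with p < q) to q − p. For instance
  ∂[v_2,v_4] = [v_4] − [v_2].
The 10×30 boundary matrix has rank 9 and Smith normal form diag(1,1,1,1,1,1,1,1,1).

∂_2: C_2 → C_1 acts by ∂[p,q,r] = [q,r] − [p,r] + [p,q]. For instance
  ∂[v_0,v_2,v_7] = [v_2,v_7] − [v_0,v_7] + [v_0,v_2],
  ∂[v_3,v_5,v_8] = [v_5,v_8] − [v_3,v_8] + [v_3,v_5].
The 30×20 boundary matrix has rank 20 and Smith normal form diag(1,1,1,1,1,1,1,1,1,1,1,1,1,1,1,1,1,1,1,2).

Now H_k = ker ∂_k / im ∂_{k+1}, so:

  H_0: rank C_0 − rank ∂_1 = 10 − 9 = 1, and the invariant factors of ∂_1 are all 1, so H_0 ≅ Z.
  H_1: rank ker ∂_1 − rank ∂_2 = (30 − 9) − 20 = 1, and ∂_2 has invariant factor 2 > 1, so H_1 ≅ Z ⊕ Z_2.
  H_2: rank ker ∂_2 − rank ∂_3 = (20 − 20) − 0 = 0, and there is no ∂_3, so H_2 ≅ 0.

H_0 ≅ Z,  H_1 ≅ Z ⊕ Z_2,  H_2 = 0.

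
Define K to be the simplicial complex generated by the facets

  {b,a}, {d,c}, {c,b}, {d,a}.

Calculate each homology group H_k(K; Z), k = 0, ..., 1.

H_0 = Z,  H_1 = Z.

We work with the vertex ordering a < b < c < d. The simplices of K, each written with vertices in increasing order, are:

  0-simplices (4): a, b, c, d
  1-simplices (4): ab, ad, bc, cd

Hence C_0 ≅ Z^4, C_1 ≅ Z^4.

∂_1: C_1 → C_0 maps an edge to its endpoints' difference, ∂[p,q] = q − p.
As a 4×4 matrix over Z this has rank 3, with invariant factors (1,1,1).

From H_k ≅ ker(∂_k) / im(∂_{k+1}) we obtain:

  H_0: rank C_0 − rank ∂_1 = 4 − 3 = 1, and the invariant factors of ∂_1 are all 1, so H_0 = Z.
  H_1: rank ker ∂_1 − rank ∂_2 = (4 − 3) − 0 = 1, and there is no ∂_2, so H_1 = Z.

(K is a triangulation of the circle S^1.)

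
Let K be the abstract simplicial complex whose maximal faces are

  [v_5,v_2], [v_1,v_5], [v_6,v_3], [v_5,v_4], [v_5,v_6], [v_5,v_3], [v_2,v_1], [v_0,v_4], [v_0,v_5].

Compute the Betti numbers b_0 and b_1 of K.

b_0 = 1, b_1 = 3.

Fix the vertex order v_0 < v_1 < v_2 < v_3 < v_4 < v_5 < v_6 and write every simplex with vertices in increasing order. Then dim K = 1 and the simplices of K are:

  0-simplices (7): [v_0], [v_1], [v_2], [v_3], [v_4], [v_5], [v_6]
  1-simplices (9): [v_0,v_4], [v_0,v_5], [v_1,v_2], [v_1,v_5], [v_2,v_5], [v_3,v_5], [v_3,v_6], [v_4,v_5], [v_5,v_6]

so the chain groups are C_0 ≅ Z^7, C_1 ≅ Z^9.

The boundary map ∂_1: C_1 → C_0 maps an edge to its endpoints' difference, ∂[p,q] = q − p. For instance
  ∂[v_0,v_4] = [v_4] − [v_0].
This gives a 7×9 integer matrix of rank 6; reducing to Smith normal form yields diagonal entries (1,1,1,1,1,1).

Now H_k = ker ∂_k / im ∂_{k+1}, so:

  H_0: rank C_0 − rank ∂_1 = 7 − 6 = 1, and the invariant factors of ∂_1 are all 1, so H_0 ≅ Z.
  H_1: rank ker ∂_1 − rank ∂_2 = (9 − 6) − 0 = 3, and there is no ∂_2, so H_1 ≅ Z^3.

As a check, the Euler characteristic is 7 − 9 = -2, which agrees with 1 − 3 = -2.

Hence the Betti numbers are b_0 = 1, b_1 = 3.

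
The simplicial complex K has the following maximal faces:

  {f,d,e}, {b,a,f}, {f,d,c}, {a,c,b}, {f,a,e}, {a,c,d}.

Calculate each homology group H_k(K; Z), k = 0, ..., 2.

We work with the vertex ordering a < b < c < d < e < f. The simplices of K, each written with vertices in increasing order, are:

  0-simplices (6): a, b, c, d, e, f
  1-simplices (12): ab, ac, ad, ae, af, bc, bf, cd, cf, de, df, ef
  2-simplices (6): abc, abf, acd, aef, cdf, def

giving chain groups C_0 ≅ Z^6, C_1 ≅ Z^12, C_2 ≅ Z^6.

∂_1: C_1 → C_0 maps an edge to its endpoints' difference, ∂[p,q] = q − p.
As a 6×12 matrix over Z this has rank 5, with invariant factors (1,1,1,1,1).

Boundary ∂_2: C_2 → C_1 acts by ∂[p,q,r] = [q,r] − [p,r] + [p,q]. For instance
  ∂abf = bf − af + ab,
  ∂def = ef − df + de.
The resulting 12×6 matrix has rank 6, and its Smith normal form has invariant factors (1,1,1,1,1,1).

Now H_k = ker ∂_k / im ∂_{k+1}, so:

  H_0: rank C_0 − rank ∂_1 = 6 − 5 = 1, and the invariant factors of ∂_1 are all 1, so H_0 ≅ Z.
  H_1: rank ker ∂_1 − rank ∂_2 = (12 − 5) − 6 = 1, and the invariant factors of ∂_2 are all 1, so H_1 ≅ Z.
  H_2: rank ker ∂_2 − rank ∂_3 = (6 − 6) − 0 = 0, and there is no ∂_3, so H_2 ≅ 0.

As a check, the Euler characteristic is 6 − 12 + 6 = 0, which agrees with 1 − 1 + 0 = 0.
(K is a triangulation of the cylinder S^1 x I.)

H_0 = Z,  H_1 = Z,  H_2 = 0.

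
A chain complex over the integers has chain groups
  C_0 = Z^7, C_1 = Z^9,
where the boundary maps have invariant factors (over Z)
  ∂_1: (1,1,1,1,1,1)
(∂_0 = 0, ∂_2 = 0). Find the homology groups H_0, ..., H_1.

H_0 ≅ Z,  H_1 ≅ Z^3.

H_0: b_0 = 7 − 0 − 6 = 1; torsion from ∂_1 factors > 1: none. So H_0 ≅ Z.
H_1: b_1 = 9 − 6 − 0 = 3; torsion from ∂_2 factors > 1: none. So H_1 ≅ Z^3.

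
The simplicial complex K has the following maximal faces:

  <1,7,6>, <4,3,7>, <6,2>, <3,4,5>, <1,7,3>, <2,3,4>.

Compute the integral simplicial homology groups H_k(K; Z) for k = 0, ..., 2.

H_0 = Z,  H_1 = Z,  H_2 = 0.

K has 7 vertices, 12 edges, 5 triangles.
rank ∂_0 = 0, rank ∂_1 = 6 ⇒ b_0 = 7 − 0 − 6 = 1; all invariant factors of ∂_1 are 1 so no torsion. So H_0 = Z.
rank ∂_1 = 6, rank ∂_2 = 5 ⇒ b_1 = 12 − 6 − 5 = 1; all invariant factors of ∂_2 are 1 so no torsion. So H_1 = Z.
rank ∂_2 = 5, rank ∂_3 = 0 ⇒ b_2 = 5 − 5 − 0 = 0. So H_2 = 0.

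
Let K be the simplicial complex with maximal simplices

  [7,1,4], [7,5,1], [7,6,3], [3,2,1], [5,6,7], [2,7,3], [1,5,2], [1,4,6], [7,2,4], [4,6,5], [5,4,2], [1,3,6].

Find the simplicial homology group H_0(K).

K has 7 vertices, 18 edges, 12 triangles.
rank ∂_0 = 0, rank ∂_1 = 6 ⇒ b_0 = 7 − 0 − 6 = 1; all invariant factors of ∂_1 are 1 so no torsion. So H_0 = Z.

H_0 = Z.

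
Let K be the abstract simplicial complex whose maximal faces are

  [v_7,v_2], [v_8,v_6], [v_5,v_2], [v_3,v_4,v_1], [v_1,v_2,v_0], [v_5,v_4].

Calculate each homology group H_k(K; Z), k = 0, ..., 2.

We work with the vertex ordering v_0 < v_1 < v_2 < v_3 < v_4 < v_5 < v_6 < v_7 < v_8. The simplices of K, each written with vertices in increasing order, are:

  0-simplices (9): [v_0], [v_1], [v_2], [v_3], [v_4], [v_5], [v_6], [v_7], [v_8]
  1-simplices (10): [v_0,v_1], [v_0,v_2], [v_1,v_2], [v_1,v_3], [v_1,v_4], [v_2,v_5], [v_2,v_7], [v_3,v_4], [v_4,v_5], [v_6,v_8]
  2-simplices (2): [v_0,v_1,v_2], [v_1,v_3,v_4]

Hence C_0 ≅ Z^9, C_1 ≅ Z^10, C_2 ≅ Z^2.

Boundary ∂_1: C_1 → C_0 maps an edge to its endpoints' difference, ∂[p,q] = q − p. For instance
  ∂[v_2,v_5] = [v_5] − [v_2].
This gives a 9×10 integer matrix of rank 7; reducing to Smith normal form yields diagonal entries (1,1,1,1,1,1,1).

The boundary map ∂_2: C_2 → C_1 sends each 2-simplex [p,q,r] to [q,r] − [p,r] + [p,q]. For instance
  ∂[v_1,v_3,v_4] = [v_3,v_4] − [v_1,v_4] + [v_1,v_3],
  ∂[v_0,v_1,v_2] = [v_1,v_2] − [v_0,v_2] + [v_0,v_1].
The resulting 10×2 matrix has rank 2, and its Smith normal form has invariant factors (1,1).

Computing H_k = (kernel of ∂_k) / (image of ∂_{k+1}):

  H_0: rank C_0 − rank ∂_1 = 9 − 7 = 2, and the invariant factors of ∂_1 are all 1, so H_0 = Z^2.
  H_1: rank ker ∂_1 − rank ∂_2 = (10 − 7) − 2 = 1, and the invariant factors of ∂_2 are all 1, so H_1 = Z.
  H_2: rank ker ∂_2 − rank ∂_3 = (2 − 2) − 0 = 0, and there is no ∂_3, so H_2 = 0.

H_0 ≅ Z^2,  H_1 ≅ Z,  H_2 = 0.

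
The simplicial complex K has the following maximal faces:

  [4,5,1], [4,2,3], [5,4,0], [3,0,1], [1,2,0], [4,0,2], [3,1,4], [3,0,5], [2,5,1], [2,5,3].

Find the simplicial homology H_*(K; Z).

Order the vertices as 0 < 1 < 2 < 3 < 4 < 5. Listing each simplex with vertices in this order, K has dimension 2 with simplices:

  0-simplices (6): [0], [1], [2], [3], [4], [5]
  1-simplices (15): [0,1], [0,2], [0,3], [0,4], [0,5], [1,2], [1,3], [1,4], [1,5], [2,3], [2,4], [2,5], [3,4], [3,5], [4,5]
  2-simplices (10): [0,1,2], [0,1,3], [0,2,4], [0,3,5], [0,4,5], [1,2,5], [1,3,4], [1,4,5], [2,3,4], [2,3,5]

so the chain groups are C_0 ≅ Z^6, C_1 ≅ Z^15, C_2 ≅ Z^10.

The boundary map ∂_1: C_1 → C_0 is given by ∂[p,q] = [q] − [p]. For instance
  ∂[0,4] = [4] − [0].
This gives a 6×15 integer matrix of rank 5; reducing to Smith normal form yields diagonal entries (1,1,1,1,1).

The boundary map ∂_2: C_2 → C_1 maps a triangle to the signed sum of its edges. For instance
  ∂[2,3,4] = [3,4] − [2,4] + [2,3],
  ∂[0,1,2] = [1,2] − [0,2] + [0,1].
This gives a 15×10 integer matrix of rank 10; reducing to Smith normal form yields diagonal entries (1,1,1,1,1,1,1,1,1,2).

From H_k ≅ ker(∂_k) / im(∂_{k+1}) we obtain:

  H_0: rank C_0 − rank ∂_1 = 6 − 5 = 1, and the invariant factors of ∂_1 are all 1, so H_0 = Z.
  H_1: rank ker ∂_1 − rank ∂_2 = (15 − 5) − 10 = 0, and ∂_2 has invariant factor 2 > 1, so H_1 = Z_2.
  H_2: rank ker ∂_2 − rank ∂_3 = (10 − 10) − 0 = 0, and there is no ∂_3, so H_2 = 0.

As a check, the Euler characteristic is 6 − 15 + 10 = 1, which agrees with 1 − 0 + 0 = 1.
(K is a triangulation of the real projective plane RP^2.)

H_0 ≅ Z,  H_1 ≅ Z_2,  H_2 = 0.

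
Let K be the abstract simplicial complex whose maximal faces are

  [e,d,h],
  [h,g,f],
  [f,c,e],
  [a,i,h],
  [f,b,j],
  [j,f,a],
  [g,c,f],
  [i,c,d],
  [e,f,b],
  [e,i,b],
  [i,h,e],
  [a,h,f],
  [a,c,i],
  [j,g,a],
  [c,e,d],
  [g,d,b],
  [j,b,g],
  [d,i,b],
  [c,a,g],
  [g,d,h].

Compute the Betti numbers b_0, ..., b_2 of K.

Fix the vertex order a < b < c < d < e < f < g < h < i < j and write every simplex with vertices in increasing order. Then dim K = 2 and the simplices of K are:

  0-simplices (10): a, b, c, d, e, f, g, h, i, j
  1-simplices (30): ac, af, ag, ah, ai, aj, bd, be, bf, bg, bi, bj, cd, ce, cf, cg, ci, de, dg, dh, di, ef, eh, ei, fg, fh, fj, gh, gj, hi
  2-simplices (20): acg, aci, afh, afj, agj, ahi, bdg, bdi, bef, bei, bfj, bgj, cde, cdi, cef, cfg, deh, dgh, ehi, fgh

Hence C_0 ≅ Z^10, C_1 ≅ Z^30, C_2 ≅ Z^20.

∂_1: C_1 → C_0 sends each edge [p,q] (with p < q) to q − p.
The 10×30 boundary matrix has rank 9 and Smith normal form diag(1,1,1,1,1,1,1,1,1).

Boundary ∂_2: C_2 → C_1 maps a triangle to the signed sum of its edges. For instance
  ∂cde = de − ce + cd,
  ∂deh = eh − dh + de.
This gives a 30×20 integer matrix of rank 20; reducing to Smith normal form yields diagonal entries (1,1,1,1,1,1,1,1,1,1,1,1,1,1,1,1,1,1,1,2).

From H_k ≅ ker(∂_k) / im(∂_{k+1}) we obtain:

  H_0: rank C_0 − rank ∂_1 = 10 − 9 = 1, and the invariant factors of ∂_1 are all 1, so H_0 = Z.
  H_1: rank ker ∂_1 − rank ∂_2 = (30 − 9) − 20 = 1, and ∂_2 has invariant factor 2 > 1, so H_1 = Z ⊕ Z_2.
  H_2: rank ker ∂_2 − rank ∂_3 = (20 − 20) − 0 = 0, and there is no ∂_3, so H_2 = 0.

Hence the Betti numbers are b_0 = 1, b_1 = 1, b_2 = 0.

b_0 = 1, b_1 = 1, b_2 = 0.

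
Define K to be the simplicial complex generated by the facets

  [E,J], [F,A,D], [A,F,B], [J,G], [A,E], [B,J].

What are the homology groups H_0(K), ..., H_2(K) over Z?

Fix the vertex order A < B < D < E < F < G < J and write every simplex with vertices in increasing order. Then dim K = 2 and the simplices of K are:

  0-simplices (7): A, B, D, E, F, G, J
  1-simplices (9): AB, AD, AE, AF, BF, BJ, DF, EJ, GJ
  2-simplices (2): ABF, ADF

so the chain groups are C_0 ≅ Z^7, C_1 ≅ Z^9, C_2 ≅ Z^2.

∂_1: C_1 → C_0 sends each edge [p,q] (with p < q) to q − p. For instance
  ∂AD = D − A.
This gives a 7×9 integer matrix of rank 6; reducing to Smith normal form yields diagonal entries (1,1,1,1,1,1).

The boundary map ∂_2: C_2 → C_1 sends each 2-simplex [p,q,r] to [q,r] − [p,r] + [p,q]. For instance
  ∂ADF = DF − AF + AD,
  ∂ABF = BF − AF + AB.
This gives a 9×2 integer matrix of rank 2; reducing to Smith normal form yields diagonal entries (1,1).

Now H_k = ker ∂_k / im ∂_{k+1}, so:

  H_0: rank C_0 − rank ∂_1 = 7 − 6 = 1, and the invariant factors of ∂_1 are all 1, so H_0 ≅ Z.
  H_1: rank ker ∂_1 − rank ∂_2 = (9 − 6) − 2 = 1, and the invariant factors of ∂_2 are all 1, so H_1 ≅ Z.
  H_2: rank ker ∂_2 − rank ∂_3 = (2 − 2) − 0 = 0, and there is no ∂_3, so H_2 ≅ 0.

As a check, the Euler characteristic is 7 − 9 + 2 = 0, which agrees with 1 − 1 + 0 = 0.

H_0 ≅ Z,  H_1 ≅ Z,  H_2 = 0.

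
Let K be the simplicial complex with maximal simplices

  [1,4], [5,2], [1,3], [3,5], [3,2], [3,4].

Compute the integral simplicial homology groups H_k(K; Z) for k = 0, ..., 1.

We work with the vertex ordering 1 < 2 < 3 < 4 < 5. The simplices of K, each written with vertices in increasing order, are:

  0-simplices (5): [1], [2], [3], [4], [5]
  1-simplices (6): [1,3], [1,4], [2,3], [2,5], [3,4], [3,5]

so the chain groups are C_0 ≅ Z^5, C_1 ≅ Z^6.

∂_1: C_1 → C_0 maps an edge to its endpoints' difference, ∂[p,q] = q − p. For instance
  ∂[3,4] = [4] − [3].
As a 5×6 matrix over Z this has rank 4, with invariant factors (1,1,1,1).

Computing H_k = (kernel of ∂_k) / (image of ∂_{k+1}):

  H_0: rank C_0 − rank ∂_1 = 5 − 4 = 1, and the invariant factors of ∂_1 are all 1, so H_0 ≅ Z.
  H_1: rank ker ∂_1 − rank ∂_2 = (6 − 4) − 0 = 2, and there is no ∂_2, so H_1 ≅ Z^2.

As a check, the Euler characteristic is 5 − 6 = -1, which agrees with 1 − 2 = -1.
(K is a triangulation of a wedge of 2 circles.)

H_0 ≅ Z,  H_1 ≅ Z^2.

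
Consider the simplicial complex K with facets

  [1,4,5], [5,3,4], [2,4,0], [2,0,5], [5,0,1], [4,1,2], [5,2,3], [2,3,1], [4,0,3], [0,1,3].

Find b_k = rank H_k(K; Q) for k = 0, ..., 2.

Take the total order 0 < 1 < 2 < 3 < 4 < 5 on the vertex set. Then K (dimension 2) consists of the simplices:

  0-simplices (6): [0], [1], [2], [3], [4], [5]
  1-simplices (15): [0,1], [0,2], [0,3], [0,4], [0,5], [1,2], [1,3], [1,4], [1,5], [2,3], [2,4], [2,5], [3,4], [3,5], [4,5]
  2-simplices (10): [0,1,3], [0,1,5], [0,2,4], [0,2,5], [0,3,4], [1,2,3], [1,2,4], [1,4,5], [2,3,5], [3,4,5]

giving chain groups C_0 ≅ Z^6, C_1 ≅ Z^15, C_2 ≅ Z^10.

The boundary map ∂_1: C_1 → C_0 maps an edge to its endpoints' difference, ∂[p,q] = q − p. For instance
  ∂[3,4] = [4] − [3].
This gives a 6×15 integer matrix of rank 5; reducing to Smith normal form yields diagonal entries (1,1,1,1,1).

The boundary map ∂_2: C_2 → C_1 sends each 2-simplex [p,q,r] to [q,r] − [p,r] + [p,q]. For instance
  ∂[0,1,5] = [1,5] − [0,5] + [0,1],
  ∂[1,4,5] = [4,5] − [1,5] + [1,4].
The 15×10 boundary matrix has rank 10 and Smith normal form diag(1,1,1,1,1,1,1,1,1,2).

Computing H_k = (kernel of ∂_k) / (image of ∂_{k+1}):

  H_0: rank C_0 − rank ∂_1 = 6 − 5 = 1, and the invariant factors of ∂_1 are all 1, so H_0 ≅ Z.
  H_1: rank ker ∂_1 − rank ∂_2 = (15 − 5) − 10 = 0, and ∂_2 has invariant factor 2 > 1, so H_1 ≅ Z_2.
  H_2: rank ker ∂_2 − rank ∂_3 = (10 − 10) − 0 = 0, and there is no ∂_3, so H_2 ≅ 0.

Hence the Betti numbers are b_0 = 1, b_1 = 0, b_2 = 0.

b_0 = 1, b_1 = 0, b_2 = 0.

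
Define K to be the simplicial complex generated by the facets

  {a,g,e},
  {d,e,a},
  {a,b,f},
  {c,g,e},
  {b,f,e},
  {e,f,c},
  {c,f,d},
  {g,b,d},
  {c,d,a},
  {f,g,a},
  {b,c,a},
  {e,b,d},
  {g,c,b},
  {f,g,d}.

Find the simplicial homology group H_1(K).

Fix the vertex order a < b < c < d < e < f < g and write every simplex with vertices in increasing order. Then dim K = 2 and the simplices of K are:

  0-simplices (7): a, b, c, d, e, f, g
  1-simplices (21): ab, ac, ad, ae, af, ag, bc, bd, be, bf, bg, cd, ce, cf, cg, de, df, dg, ef, eg, fg
  2-simplices (14): abc, abf, acd, ade, aeg, afg, bcg, bde, bdg, bef, cdf, cef, ceg, dfg

so the chain groups are C_0 ≅ Z^7, C_1 ≅ Z^21, C_2 ≅ Z^14.

Boundary ∂_1: C_1 → C_0 maps an edge to its endpoints' difference, ∂[p,q] = q − p. For instance
  ∂ce = e − c.
The resulting 7×21 matrix has rank 6, and its Smith normal form has invariant factors (1,1,1,1,1,1).

∂_2: C_2 → C_1 sends each 2-simplex [p,q,r] to [q,r] − [p,r] + [p,q]. For instance
  ∂bcg = cg − bg + bc,
  ∂dfg = fg − dg + df.
As a 21×14 matrix over Z this has rank 13, with invariant factors (1,1,1,1,1,1,1,1,1,1,1,1,1).

Reading off H_k = ker ∂_k / im ∂_{k+1}:

  H_1: rank ker ∂_1 − rank ∂_2 = (21 − 6) − 13 = 2, and the invariant factors of ∂_2 are all 1, so H_1 ≅ Z^2.

H_1 = Z^2.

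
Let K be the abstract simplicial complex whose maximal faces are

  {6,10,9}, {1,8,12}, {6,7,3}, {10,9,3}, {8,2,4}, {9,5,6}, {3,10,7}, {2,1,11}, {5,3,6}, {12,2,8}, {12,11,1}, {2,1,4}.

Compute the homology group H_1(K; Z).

H_1 ≅ Z^2.

Order the vertices as 1 < 2 < 3 < 4 < 5 < 6 < 7 < 8 < 9 < 10 < 11 < 12. Listing each simplex with vertices in this order, K has dimension 2 with simplices:

  0-simplices (12): [1], [2], [3], [4], [5], [6], [7], [8], [9], [10], [11], [12]
  1-simplices (24): (24 of them)
  2-simplices (12): [1,2,4], [1,2,11], [1,8,12], [1,11,12], [2,4,8], [2,8,12], [3,5,6], [3,6,7], [3,7,10], [3,9,10], [5,6,9], [6,9,10]

so the chain groups are C_0 ≅ Z^12, C_1 ≅ Z^24, C_2 ≅ Z^12.

Boundary ∂_1: C_1 → C_0 sends each edge [p,q] (with p < q) to q − p.
The resulting 12×24 matrix has rank 10, and its Smith normal form has invariant factors (1,1,1,1,1,1,1,1,1,1).

∂_2: C_2 → C_1 maps a triangle to the signed sum of its edges. For instance
  ∂[2,8,12] = [8,12] − [2,12] + [2,8],
  ∂[3,5,6] = [5,6] − [3,6] + [3,5].
The resulting 24×12 matrix has rank 12, and its Smith normal form has invariant factors (1,1,1,1,1,1,1,1,1,1,1,1).

Reading off H_k = ker ∂_k / im ∂_{k+1}:

  H_1: rank ker ∂_1 − rank ∂_2 = (24 − 10) − 12 = 2, and the invariant factors of ∂_2 are all 1, so H_1 ≅ Z^2.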